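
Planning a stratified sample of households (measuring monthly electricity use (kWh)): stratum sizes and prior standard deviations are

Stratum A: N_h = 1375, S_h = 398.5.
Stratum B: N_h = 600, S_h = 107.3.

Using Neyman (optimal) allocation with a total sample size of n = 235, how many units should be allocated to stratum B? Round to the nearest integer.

25

Neyman allocation: n_h = n · N_h S_h / Σ N_i S_i, with n = 235.
  stratum A: N_h·S_h = 1375·398.5 = 547937.50
  stratum B: N_h·S_h = 600·107.3 = 64380.00
Σ N_h S_h = 612317.50
n for stratum B = 235·64380.00/612317.50 = 24.708 → 25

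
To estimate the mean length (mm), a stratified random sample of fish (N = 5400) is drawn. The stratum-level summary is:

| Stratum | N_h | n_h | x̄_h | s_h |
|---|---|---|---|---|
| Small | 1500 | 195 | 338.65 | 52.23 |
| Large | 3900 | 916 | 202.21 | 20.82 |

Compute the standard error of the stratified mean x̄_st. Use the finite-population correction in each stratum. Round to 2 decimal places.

V̂(x̄_st) = Σ W_h² (1 − n_h/N_h) s_h²/n_h, with W_h = N_h/N and N = 5400:
  stratum Small: (1500/5400)²·(1 − 195/1500)·52.23²/195 = 0.939117
  stratum Large: (3900/5400)²·(1 − 916/3900)·20.82²/916 = 0.188861
V̂(x̄_st) = 1.12798
SE(x̄_st) = √1.12798 = 1.06206

SE(x̄_st) ≈ 1.06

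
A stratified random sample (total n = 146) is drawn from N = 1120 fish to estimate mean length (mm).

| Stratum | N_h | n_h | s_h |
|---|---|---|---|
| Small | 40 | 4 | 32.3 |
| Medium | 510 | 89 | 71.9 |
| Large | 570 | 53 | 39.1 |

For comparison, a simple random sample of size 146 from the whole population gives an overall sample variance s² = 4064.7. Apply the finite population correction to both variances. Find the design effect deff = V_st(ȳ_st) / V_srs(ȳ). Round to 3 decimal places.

deff ≈ 0.703

V̂(ȳ_st) = Σ W_h² (1 − n_h/N_h) s_h²/n_h, with W_h = N_h/N and N = 1120:
  stratum Small: (40/1120)²·(1 − 4/40)·32.3²/4 = 0.299414
  stratum Medium: (510/1120)²·(1 − 89/510)·71.9²/89 = 9.94223
  stratum Large: (570/1120)²·(1 − 53/570)·39.1²/53 = 6.77652
V_st = 17.0182
V_srs = (1 − 146/1120)·4064.7/146 = 24.2112
deff = V_st / V_srs = 17.0182/24.2112 = 0.7029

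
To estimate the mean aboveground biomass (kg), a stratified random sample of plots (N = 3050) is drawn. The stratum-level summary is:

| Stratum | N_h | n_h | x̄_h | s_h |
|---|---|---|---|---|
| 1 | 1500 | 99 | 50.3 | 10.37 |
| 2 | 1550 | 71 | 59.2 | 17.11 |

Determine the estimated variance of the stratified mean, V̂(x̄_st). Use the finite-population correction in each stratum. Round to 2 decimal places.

V̂(x̄_st) ≈ 1.26

V̂(x̄_st) = Σ W_h² (1 − n_h/N_h) s_h²/n_h, with W_h = N_h/N and N = 3050:
  stratum 1: (1500/3050)²·(1 − 99/1500)·10.37²/99 = 0.245387
  stratum 2: (1550/3050)²·(1 − 71/1550)·17.11²/71 = 1.01611
V̂(x̄_st) = 1.2615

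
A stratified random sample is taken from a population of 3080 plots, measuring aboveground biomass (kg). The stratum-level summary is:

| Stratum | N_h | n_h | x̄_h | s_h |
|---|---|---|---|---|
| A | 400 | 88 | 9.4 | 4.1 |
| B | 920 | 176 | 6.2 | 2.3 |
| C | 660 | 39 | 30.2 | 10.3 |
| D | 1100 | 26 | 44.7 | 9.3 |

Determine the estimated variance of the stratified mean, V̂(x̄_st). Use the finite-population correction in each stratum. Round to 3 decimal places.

V̂(x̄_st) = Σ W_h² (1 − n_h/N_h) s_h²/n_h, with W_h = N_h/N and N = 3080:
  stratum A: (400/3080)²·(1 − 88/400)·4.1²/88 = 0.00251303
  stratum B: (920/3080)²·(1 − 176/920)·2.3²/176 = 0.00216871
  stratum C: (660/3080)²·(1 − 39/660)·10.3²/39 = 0.117529
  stratum D: (1100/3080)²·(1 − 26/1100)·9.3²/26 = 0.414274
V̂(x̄_st) = 0.536485

V̂(x̄_st) ≈ 0.536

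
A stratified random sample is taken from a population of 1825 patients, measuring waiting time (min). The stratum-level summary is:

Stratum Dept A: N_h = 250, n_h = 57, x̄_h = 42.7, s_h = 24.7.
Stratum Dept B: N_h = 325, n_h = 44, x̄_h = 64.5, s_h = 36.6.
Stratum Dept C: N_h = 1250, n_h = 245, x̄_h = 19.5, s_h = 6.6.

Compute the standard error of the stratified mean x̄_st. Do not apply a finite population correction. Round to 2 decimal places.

V̂(x̄_st) = Σ W_h² s_h²/n_h, with W_h = N_h/N and N = 1825:
  stratum Dept A: (250/1825)²·24.7²/57 = 0.200851
  stratum Dept B: (325/1825)²·36.6²/44 = 0.965496
  stratum Dept C: (1250/1825)²·6.6²/245 = 0.0834096
V̂(x̄_st) = 1.24976
SE(x̄_st) = √1.24976 = 1.11792

SE(x̄_st) ≈ 1.12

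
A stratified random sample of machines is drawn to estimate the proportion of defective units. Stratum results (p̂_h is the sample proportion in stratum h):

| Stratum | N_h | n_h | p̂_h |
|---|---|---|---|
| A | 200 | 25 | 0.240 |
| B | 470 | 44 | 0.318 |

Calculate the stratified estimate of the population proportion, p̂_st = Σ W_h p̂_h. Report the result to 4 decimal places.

p̂_st ≈ 0.2947

N = 670; stratum weights W_h = N_h/N.
p̂_st = Σ W_h p̂_h = (200·0.240 + 470·0.318)/670 = 0.29472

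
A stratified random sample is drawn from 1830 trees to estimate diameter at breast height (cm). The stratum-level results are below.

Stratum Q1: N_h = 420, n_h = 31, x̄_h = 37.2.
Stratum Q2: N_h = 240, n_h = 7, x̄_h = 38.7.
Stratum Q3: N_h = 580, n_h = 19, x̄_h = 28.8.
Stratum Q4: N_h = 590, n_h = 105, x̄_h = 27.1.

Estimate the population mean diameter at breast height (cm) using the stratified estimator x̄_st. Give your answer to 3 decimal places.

x̄_st ≈ 31.478

N = Σ N_h = 1830. Stratum weights W_h = N_h/N.
x̄_st = (420·37.2 + 240·38.7 + 580·28.8 + 590·27.1) / 1830 = 31.47814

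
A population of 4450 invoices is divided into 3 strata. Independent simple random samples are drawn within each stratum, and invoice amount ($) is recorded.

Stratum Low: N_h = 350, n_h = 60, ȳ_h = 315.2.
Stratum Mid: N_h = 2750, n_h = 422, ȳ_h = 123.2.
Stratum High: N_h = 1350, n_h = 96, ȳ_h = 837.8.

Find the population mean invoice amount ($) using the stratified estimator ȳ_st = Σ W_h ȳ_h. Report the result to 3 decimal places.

ȳ_st ≈ 355.090

N = Σ N_h = 4450. Stratum weights W_h = N_h/N.
ȳ_st = (350·315.2 + 2750·123.2 + 1350·837.8) / 4450 = 355.08989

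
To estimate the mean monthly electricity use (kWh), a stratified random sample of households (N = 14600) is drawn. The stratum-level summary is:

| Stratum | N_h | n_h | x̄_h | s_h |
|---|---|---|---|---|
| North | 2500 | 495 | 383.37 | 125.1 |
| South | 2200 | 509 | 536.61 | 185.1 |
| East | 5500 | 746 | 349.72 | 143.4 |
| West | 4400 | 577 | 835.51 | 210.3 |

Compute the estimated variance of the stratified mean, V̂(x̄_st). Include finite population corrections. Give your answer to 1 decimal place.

V̂(x̄_st) = Σ W_h² (1 − n_h/N_h) s_h²/n_h, with W_h = N_h/N and N = 14600:
  stratum North: (2500/14600)²·(1 − 495/2500)·125.1²/495 = 0.743461
  stratum South: (2200/14600)²·(1 − 509/2200)·185.1²/509 = 1.17478
  stratum East: (5500/14600)²·(1 − 746/5500)·143.4²/746 = 3.38124
  stratum West: (4400/14600)²·(1 − 577/4400)·210.3²/577 = 6.04859
V̂(x̄_st) = 11.3481

V̂(x̄_st) ≈ 11.3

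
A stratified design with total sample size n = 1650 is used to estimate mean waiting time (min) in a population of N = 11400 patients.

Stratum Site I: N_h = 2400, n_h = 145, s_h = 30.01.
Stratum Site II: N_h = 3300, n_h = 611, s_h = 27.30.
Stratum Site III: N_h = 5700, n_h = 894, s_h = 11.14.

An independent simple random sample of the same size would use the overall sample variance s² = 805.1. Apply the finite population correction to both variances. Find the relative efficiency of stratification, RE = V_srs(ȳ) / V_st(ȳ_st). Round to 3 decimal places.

RE ≈ 1.124

V̂(ȳ_st) = Σ W_h² (1 − n_h/N_h) s_h²/n_h, with W_h = N_h/N and N = 11400:
  stratum Site I: (2400/11400)²·(1 − 145/2400)·30.01²/145 = 0.25865
  stratum Site II: (3300/11400)²·(1 − 611/3300)·27.30²/611 = 0.0832874
  stratum Site III: (5700/11400)²·(1 − 894/5700)·11.14²/894 = 0.0292605
V_st = 0.371198
V_srs = (1 − 1650/11400)·805.1/1650 = 0.417317
Relative efficiency = V_srs / V_st = 0.417317/0.371198 = 1.1242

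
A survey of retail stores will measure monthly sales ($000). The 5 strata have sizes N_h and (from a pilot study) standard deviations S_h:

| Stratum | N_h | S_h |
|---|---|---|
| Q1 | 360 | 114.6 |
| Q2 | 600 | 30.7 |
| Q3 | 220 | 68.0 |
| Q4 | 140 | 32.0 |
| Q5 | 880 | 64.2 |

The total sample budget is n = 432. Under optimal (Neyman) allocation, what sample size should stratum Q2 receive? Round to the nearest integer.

Neyman allocation: n_h = n · N_h S_h / Σ N_i S_i, with n = 432.
  stratum Q1: N_h·S_h = 360·114.6 = 41256.00
  stratum Q2: N_h·S_h = 600·30.7 = 18420.00
  stratum Q3: N_h·S_h = 220·68.0 = 14960.00
  stratum Q4: N_h·S_h = 140·32.0 = 4480.00
  stratum Q5: N_h·S_h = 880·64.2 = 56496.00
Σ N_h S_h = 135612.00
n for stratum Q2 = 432·18420.00/135612.00 = 58.678 → 59

59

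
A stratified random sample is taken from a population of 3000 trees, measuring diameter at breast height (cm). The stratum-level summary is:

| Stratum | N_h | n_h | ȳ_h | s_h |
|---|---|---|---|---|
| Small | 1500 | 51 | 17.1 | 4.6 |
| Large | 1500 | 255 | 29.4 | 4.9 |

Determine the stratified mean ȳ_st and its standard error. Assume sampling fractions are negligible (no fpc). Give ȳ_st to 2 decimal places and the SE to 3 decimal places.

ȳ_st ≈ 23.25, SE ≈ 0.357

ȳ_st = Σ W_h ȳ_h = (1500·17.1 + 1500·29.4)/3000 = 23.25000
V̂(ȳ_st) = Σ W_h² s_h²/n_h, with W_h = N_h/N and N = 3000:
  stratum Small: (1500/3000)²·4.6²/51 = 0.103725
  stratum Large: (1500/3000)²·4.9²/255 = 0.0235392
V̂(ȳ_st) = 0.127265
SE(ȳ_st) = √0.127265 = 0.356742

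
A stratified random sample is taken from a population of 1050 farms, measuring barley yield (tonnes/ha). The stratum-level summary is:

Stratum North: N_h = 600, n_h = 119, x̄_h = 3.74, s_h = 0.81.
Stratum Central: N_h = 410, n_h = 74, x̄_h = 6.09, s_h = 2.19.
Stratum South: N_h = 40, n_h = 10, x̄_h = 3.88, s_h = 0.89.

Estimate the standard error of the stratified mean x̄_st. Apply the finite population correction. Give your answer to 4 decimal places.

SE(x̄_st) ≈ 0.0981

V̂(x̄_st) = Σ W_h² (1 − n_h/N_h) s_h²/n_h, with W_h = N_h/N and N = 1050:
  stratum North: (600/1050)²·(1 − 119/600)·0.81²/119 = 0.00144325
  stratum Central: (410/1050)²·(1 − 74/410)·2.19²/74 = 0.00809843
  stratum South: (40/1050)²·(1 − 10/40)·0.89²/10 = 8.6215e-05
V̂(x̄_st) = 0.0096279
SE(x̄_st) = √0.0096279 = 0.0981218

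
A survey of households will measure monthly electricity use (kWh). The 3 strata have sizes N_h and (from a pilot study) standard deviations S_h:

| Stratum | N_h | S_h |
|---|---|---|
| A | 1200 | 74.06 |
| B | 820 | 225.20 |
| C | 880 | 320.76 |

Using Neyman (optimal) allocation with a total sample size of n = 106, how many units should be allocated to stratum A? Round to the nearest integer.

17

Neyman allocation: n_h = n · N_h S_h / Σ N_i S_i, with n = 106.
  stratum A: N_h·S_h = 1200·74.06 = 88872.00
  stratum B: N_h·S_h = 820·225.20 = 184664.00
  stratum C: N_h·S_h = 880·320.76 = 282268.80
Σ N_h S_h = 555804.80
n for stratum A = 106·88872.00/555804.80 = 16.949 → 17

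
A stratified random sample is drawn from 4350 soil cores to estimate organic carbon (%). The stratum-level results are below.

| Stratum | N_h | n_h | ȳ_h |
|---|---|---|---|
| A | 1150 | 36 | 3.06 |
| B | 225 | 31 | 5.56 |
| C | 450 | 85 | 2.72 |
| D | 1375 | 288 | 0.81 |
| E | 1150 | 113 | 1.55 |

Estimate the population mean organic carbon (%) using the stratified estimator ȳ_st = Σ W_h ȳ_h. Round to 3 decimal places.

ȳ_st ≈ 2.044

N = Σ N_h = 4350. Stratum weights W_h = N_h/N.
ȳ_st = (1150·3.06 + 225·5.56 + 450·2.72 + 1375·0.81 + 1150·1.55) / 4350 = 2.04374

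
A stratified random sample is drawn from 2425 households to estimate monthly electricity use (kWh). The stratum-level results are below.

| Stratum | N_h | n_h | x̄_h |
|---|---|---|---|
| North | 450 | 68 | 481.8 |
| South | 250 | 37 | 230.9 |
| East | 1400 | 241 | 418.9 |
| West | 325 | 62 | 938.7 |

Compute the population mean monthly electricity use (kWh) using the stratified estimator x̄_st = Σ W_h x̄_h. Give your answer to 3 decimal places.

N = Σ N_h = 2425. Stratum weights W_h = N_h/N.
x̄_st = (450·481.8 + 250·230.9 + 1400·418.9 + 325·938.7) / 2425 = 480.85464

x̄_st ≈ 480.855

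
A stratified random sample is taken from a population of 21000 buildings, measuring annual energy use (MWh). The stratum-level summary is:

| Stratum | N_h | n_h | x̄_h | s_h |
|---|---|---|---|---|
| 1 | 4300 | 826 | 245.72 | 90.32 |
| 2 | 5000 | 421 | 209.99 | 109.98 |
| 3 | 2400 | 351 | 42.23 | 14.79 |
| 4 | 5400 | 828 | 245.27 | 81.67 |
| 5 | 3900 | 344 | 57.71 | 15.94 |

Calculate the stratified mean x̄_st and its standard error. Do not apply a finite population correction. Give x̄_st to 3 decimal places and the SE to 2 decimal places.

x̄_st = Σ W_h x̄_h = (4300·245.72 + 5000·209.99 + 2400·42.23 + 5400·245.27 + 3900·57.71)/21000 = 178.92500
V̂(x̄_st) = Σ W_h² s_h²/n_h, with W_h = N_h/N and N = 21000:
  stratum 1: (4300/21000)²·90.32²/826 = 0.414082
  stratum 2: (5000/21000)²·109.98²/421 = 1.62872
  stratum 3: (2400/21000)²·14.79²/351 = 0.00813979
  stratum 4: (5400/21000)²·81.67²/828 = 0.532652
  stratum 5: (3900/21000)²·15.94²/344 = 0.0254747
V̂(x̄_st) = 2.60907
SE(x̄_st) = √2.60907 = 1.61526

x̄_st ≈ 178.925, SE ≈ 1.62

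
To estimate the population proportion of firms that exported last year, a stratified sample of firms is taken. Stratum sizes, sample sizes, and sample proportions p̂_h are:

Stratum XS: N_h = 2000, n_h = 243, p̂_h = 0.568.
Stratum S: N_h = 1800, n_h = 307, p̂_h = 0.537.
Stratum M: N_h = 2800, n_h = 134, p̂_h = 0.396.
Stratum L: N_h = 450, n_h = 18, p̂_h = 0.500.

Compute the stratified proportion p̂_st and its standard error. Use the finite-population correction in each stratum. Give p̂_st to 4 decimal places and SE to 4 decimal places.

p̂_st ≈ 0.4874, SE ≈ 0.0211

N = 7050; stratum weights W_h = N_h/N.
p̂_st = Σ W_h p̂_h = (2000·0.568 + 1800·0.537 + 2800·0.396 + 450·0.500)/7050 = 0.48743
V̂(p̂_st) = Σ W_h² (1 − n_h/N_h) p̂_h(1−p̂_h)/(n_h−1):
  stratum XS: (2000/7050)²·(1 − 243/2000)·0.568·0.432/242 = 7.1687e-05
  stratum S: (1800/7050)²·(1 − 307/1800)·0.537·0.463/306 = 4.39327e-05
  stratum M: (2800/7050)²·(1 − 134/2800)·0.396·0.604/133 = 0.000270097
  stratum L: (450/7050)²·(1 − 18/450)·0.500·0.500/17 = 5.75187e-05
V̂(p̂_st) = 0.000443236; SE = √V̂ = 0.0210532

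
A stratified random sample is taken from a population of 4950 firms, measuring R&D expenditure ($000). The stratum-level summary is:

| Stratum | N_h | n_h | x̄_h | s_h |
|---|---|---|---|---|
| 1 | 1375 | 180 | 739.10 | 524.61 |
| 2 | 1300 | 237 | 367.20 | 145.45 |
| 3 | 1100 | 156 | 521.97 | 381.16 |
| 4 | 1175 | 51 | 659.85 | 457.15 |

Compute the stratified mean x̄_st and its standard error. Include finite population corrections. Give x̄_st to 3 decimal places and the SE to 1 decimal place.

x̄_st ≈ 574.366, SE ≈ 19.2

x̄_st = Σ W_h x̄_h = (1375·739.10 + 1300·367.20 + 1100·521.97 + 1175·659.85)/4950 = 574.36631
V̂(x̄_st) = Σ W_h² (1 − n_h/N_h) s_h²/n_h, with W_h = N_h/N and N = 4950:
  stratum 1: (1375/4950)²·(1 − 180/1375)·524.61²/180 = 102.532
  stratum 2: (1300/4950)²·(1 − 237/1300)·145.45²/237 = 5.03437
  stratum 3: (1100/4950)²·(1 − 156/1100)·381.16²/156 = 39.4679
  stratum 4: (1175/4950)²·(1 − 51/1175)·457.15²/51 = 220.872
V̂(x̄_st) = 367.907
SE(x̄_st) = √367.907 = 19.1809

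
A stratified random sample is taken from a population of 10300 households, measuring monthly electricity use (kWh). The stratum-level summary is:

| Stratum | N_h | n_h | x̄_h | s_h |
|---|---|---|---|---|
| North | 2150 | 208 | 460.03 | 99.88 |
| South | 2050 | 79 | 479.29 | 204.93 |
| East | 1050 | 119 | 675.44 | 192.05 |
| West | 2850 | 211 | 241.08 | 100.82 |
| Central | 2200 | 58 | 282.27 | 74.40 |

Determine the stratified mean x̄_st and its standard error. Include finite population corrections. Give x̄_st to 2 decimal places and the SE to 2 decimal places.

x̄_st ≈ 387.27, SE ≈ 5.71

x̄_st = Σ W_h x̄_h = (2150·460.03 + 2050·479.29 + 1050·675.44 + 2850·241.08 + 2200·282.27)/10300 = 387.27117
V̂(x̄_st) = Σ W_h² (1 − n_h/N_h) s_h²/n_h, with W_h = N_h/N and N = 10300:
  stratum North: (2150/10300)²·(1 − 208/2150)·99.88²/208 = 1.88759
  stratum South: (2050/10300)²·(1 − 79/2050)·204.93²/79 = 20.2465
  stratum East: (1050/10300)²·(1 − 119/1050)·192.05²/119 = 2.85592
  stratum West: (2850/10300)²·(1 − 211/2850)·100.82²/211 = 3.41524
  stratum Central: (2200/10300)²·(1 − 58/2200)·74.40²/58 = 4.23922
V̂(x̄_st) = 32.6445
SE(x̄_st) = √32.6445 = 5.71353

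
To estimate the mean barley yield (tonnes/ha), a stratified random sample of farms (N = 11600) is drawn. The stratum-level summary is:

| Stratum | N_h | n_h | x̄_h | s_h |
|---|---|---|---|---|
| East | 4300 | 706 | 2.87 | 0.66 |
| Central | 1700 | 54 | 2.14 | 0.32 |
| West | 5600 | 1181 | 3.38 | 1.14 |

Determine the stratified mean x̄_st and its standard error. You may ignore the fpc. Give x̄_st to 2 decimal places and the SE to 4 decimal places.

x̄_st = Σ W_h x̄_h = (4300·2.87 + 1700·2.14 + 5600·3.38)/11600 = 3.00922
V̂(x̄_st) = Σ W_h² s_h²/n_h, with W_h = N_h/N and N = 11600:
  stratum East: (4300/11600)²·0.66²/706 = 8.47821e-05
  stratum Central: (1700/11600)²·0.32²/54 = 4.07275e-05
  stratum West: (5600/11600)²·1.14²/1181 = 0.00025646
V̂(x̄_st) = 0.00038197
SE(x̄_st) = √0.00038197 = 0.019544

x̄_st ≈ 3.01, SE ≈ 0.0195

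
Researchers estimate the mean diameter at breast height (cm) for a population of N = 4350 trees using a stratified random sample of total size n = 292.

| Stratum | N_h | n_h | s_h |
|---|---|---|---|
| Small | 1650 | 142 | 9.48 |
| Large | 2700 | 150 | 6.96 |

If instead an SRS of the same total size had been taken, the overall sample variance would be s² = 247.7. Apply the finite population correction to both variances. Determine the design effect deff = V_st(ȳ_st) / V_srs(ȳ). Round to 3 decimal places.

deff ≈ 0.254

V̂(ȳ_st) = Σ W_h² (1 − n_h/N_h) s_h²/n_h, with W_h = N_h/N and N = 4350:
  stratum Small: (1650/4350)²·(1 − 142/1650)·9.48²/142 = 0.0832214
  stratum Large: (2700/4350)²·(1 − 150/2700)·6.96²/150 = 0.117504
V_st = 0.200725
V_srs = (1 − 292/4350)·247.7/292 = 0.791345
deff = V_st / V_srs = 0.200725/0.791345 = 0.2537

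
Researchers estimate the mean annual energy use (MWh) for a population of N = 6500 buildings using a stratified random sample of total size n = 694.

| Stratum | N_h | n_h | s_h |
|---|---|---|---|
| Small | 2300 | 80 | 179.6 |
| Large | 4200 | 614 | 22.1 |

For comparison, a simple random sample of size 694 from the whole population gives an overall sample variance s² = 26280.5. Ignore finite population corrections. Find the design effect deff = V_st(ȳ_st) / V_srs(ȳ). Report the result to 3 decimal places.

deff ≈ 1.342

V̂(ȳ_st) = Σ W_h² s_h²/n_h, with W_h = N_h/N and N = 6500:
  stratum Small: (2300/6500)²·179.6²/80 = 50.4838
  stratum Large: (4200/6500)²·22.1²/614 = 0.332115
V_st = 50.8159
V_srs = s²/n = 26280.5/694 = 37.8682
deff = V_st / V_srs = 50.8159/37.8682 = 1.3419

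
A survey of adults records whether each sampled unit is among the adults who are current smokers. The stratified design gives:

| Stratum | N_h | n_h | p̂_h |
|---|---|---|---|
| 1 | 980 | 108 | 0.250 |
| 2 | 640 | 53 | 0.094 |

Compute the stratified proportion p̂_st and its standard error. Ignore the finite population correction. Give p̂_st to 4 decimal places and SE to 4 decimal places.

p̂_st ≈ 0.1884, SE ≈ 0.0299

N = 1620; stratum weights W_h = N_h/N.
p̂_st = Σ W_h p̂_h = (980·0.250 + 640·0.094)/1620 = 0.18837
V̂(p̂_st) = Σ W_h² p̂_h(1−p̂_h)/(n_h−1):
  stratum 1: (980/1620)²·0.250·0.750/107 = 0.000641268
  stratum 2: (640/1620)²·0.094·0.906/52 = 0.000255613
V̂(p̂_st) = 0.000896881; SE = √V̂ = 0.029948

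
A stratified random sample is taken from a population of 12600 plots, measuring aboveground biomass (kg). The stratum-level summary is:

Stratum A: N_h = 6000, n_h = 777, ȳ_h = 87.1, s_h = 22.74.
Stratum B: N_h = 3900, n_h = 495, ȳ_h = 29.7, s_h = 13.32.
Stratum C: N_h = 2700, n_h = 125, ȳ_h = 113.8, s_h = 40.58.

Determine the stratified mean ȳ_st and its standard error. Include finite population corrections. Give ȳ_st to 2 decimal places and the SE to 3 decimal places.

ȳ_st = Σ W_h ȳ_h = (6000·87.1 + 3900·29.7 + 2700·113.8)/12600 = 75.05476
V̂(ȳ_st) = Σ W_h² (1 − n_h/N_h) s_h²/n_h, with W_h = N_h/N and N = 12600:
  stratum A: (6000/12600)²·(1 − 777/6000)·22.74²/777 = 0.131368
  stratum B: (3900/12600)²·(1 − 495/3900)·13.32²/495 = 0.0299808
  stratum C: (2700/12600)²·(1 − 125/2700)·40.58²/125 = 0.576918
V̂(ȳ_st) = 0.738267
SE(ȳ_st) = √0.738267 = 0.859225

ȳ_st ≈ 75.05, SE ≈ 0.859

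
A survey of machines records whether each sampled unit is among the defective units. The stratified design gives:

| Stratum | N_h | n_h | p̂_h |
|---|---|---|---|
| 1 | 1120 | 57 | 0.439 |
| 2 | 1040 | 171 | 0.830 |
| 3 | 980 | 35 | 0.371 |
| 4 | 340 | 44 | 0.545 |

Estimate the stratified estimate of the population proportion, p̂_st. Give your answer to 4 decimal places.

p̂_st ≈ 0.5471

N = 3480; stratum weights W_h = N_h/N.
p̂_st = Σ W_h p̂_h = (1120·0.439 + 1040·0.830 + 980·0.371 + 340·0.545)/3480 = 0.54706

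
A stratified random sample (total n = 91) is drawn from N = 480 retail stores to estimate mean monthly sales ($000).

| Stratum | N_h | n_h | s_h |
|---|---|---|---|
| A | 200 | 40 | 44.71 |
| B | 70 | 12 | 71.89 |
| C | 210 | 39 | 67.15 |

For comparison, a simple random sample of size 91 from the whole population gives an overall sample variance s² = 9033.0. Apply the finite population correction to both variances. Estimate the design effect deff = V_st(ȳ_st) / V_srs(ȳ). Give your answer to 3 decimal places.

V̂(ȳ_st) = Σ W_h² (1 − n_h/N_h) s_h²/n_h, with W_h = N_h/N and N = 480:
  stratum A: (200/480)²·(1 − 40/200)·44.71²/40 = 6.94092
  stratum B: (70/480)²·(1 − 12/70)·71.89²/12 = 7.58926
  stratum C: (210/480)²·(1 − 39/210)·67.15²/39 = 18.0202
V_st = 32.5504
V_srs = (1 − 91/480)·9033.0/91 = 80.445
deff = V_st / V_srs = 32.5504/80.445 = 0.4046

deff ≈ 0.405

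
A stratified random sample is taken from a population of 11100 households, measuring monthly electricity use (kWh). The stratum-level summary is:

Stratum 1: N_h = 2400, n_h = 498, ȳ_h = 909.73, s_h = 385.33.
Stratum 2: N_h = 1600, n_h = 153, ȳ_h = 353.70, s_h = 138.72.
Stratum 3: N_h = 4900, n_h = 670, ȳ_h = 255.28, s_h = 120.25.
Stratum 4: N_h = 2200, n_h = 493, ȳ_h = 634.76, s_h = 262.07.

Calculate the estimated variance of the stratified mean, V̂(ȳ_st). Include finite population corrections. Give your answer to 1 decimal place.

V̂(ȳ_st) ≈ 21.3

V̂(ȳ_st) = Σ W_h² (1 − n_h/N_h) s_h²/n_h, with W_h = N_h/N and N = 11100:
  stratum 1: (2400/11100)²·(1 − 498/2400)·385.33²/498 = 11.0462
  stratum 2: (1600/11100)²·(1 − 153/1600)·138.72²/153 = 2.36336
  stratum 3: (4900/11100)²·(1 − 670/4900)·120.25²/670 = 3.63066
  stratum 4: (2200/11100)²·(1 − 493/2200)·262.07²/493 = 4.24618
V̂(ȳ_st) = 21.2864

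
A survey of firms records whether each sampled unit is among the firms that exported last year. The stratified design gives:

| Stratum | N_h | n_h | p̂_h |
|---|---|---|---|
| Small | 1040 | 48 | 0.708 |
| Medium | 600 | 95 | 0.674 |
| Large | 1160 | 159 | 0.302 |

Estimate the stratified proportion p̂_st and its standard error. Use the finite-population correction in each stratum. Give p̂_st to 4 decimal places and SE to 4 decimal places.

N = 2800; stratum weights W_h = N_h/N.
p̂_st = Σ W_h p̂_h = (1040·0.708 + 600·0.674 + 1160·0.302)/2800 = 0.53251
V̂(p̂_st) = Σ W_h² (1 − n_h/N_h) p̂_h(1−p̂_h)/(n_h−1):
  stratum Small: (1040/2800)²·(1 − 48/1040)·0.708·0.292/47 = 0.000578825
  stratum Medium: (600/2800)²·(1 − 95/600)·0.674·0.326/94 = 9.03392e-05
  stratum Large: (1160/2800)²·(1 − 159/1160)·0.302·0.698/158 = 0.000197597
V̂(p̂_st) = 0.000866762; SE = √V̂ = 0.0294408

p̂_st ≈ 0.5325, SE ≈ 0.0294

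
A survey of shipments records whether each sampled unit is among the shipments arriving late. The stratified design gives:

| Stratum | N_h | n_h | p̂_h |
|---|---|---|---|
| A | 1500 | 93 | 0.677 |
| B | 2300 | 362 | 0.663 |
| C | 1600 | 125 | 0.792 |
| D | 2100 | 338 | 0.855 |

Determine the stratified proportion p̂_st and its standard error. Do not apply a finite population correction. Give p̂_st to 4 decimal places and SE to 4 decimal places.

p̂_st ≈ 0.7471, SE ≈ 0.0156

N = 7500; stratum weights W_h = N_h/N.
p̂_st = Σ W_h p̂_h = (1500·0.677 + 2300·0.663 + 1600·0.792 + 2100·0.855)/7500 = 0.74708
V̂(p̂_st) = Σ W_h² p̂_h(1−p̂_h)/(n_h−1):
  stratum A: (1500/7500)²·0.677·0.323/92 = 9.50743e-05
  stratum B: (2300/7500)²·0.663·0.337/361 = 5.82062e-05
  stratum C: (1600/7500)²·0.792·0.208/124 = 6.04622e-05
  stratum D: (2100/7500)²·0.855·0.145/337 = 2.88417e-05
V̂(p̂_st) = 0.000242584; SE = √V̂ = 0.0155751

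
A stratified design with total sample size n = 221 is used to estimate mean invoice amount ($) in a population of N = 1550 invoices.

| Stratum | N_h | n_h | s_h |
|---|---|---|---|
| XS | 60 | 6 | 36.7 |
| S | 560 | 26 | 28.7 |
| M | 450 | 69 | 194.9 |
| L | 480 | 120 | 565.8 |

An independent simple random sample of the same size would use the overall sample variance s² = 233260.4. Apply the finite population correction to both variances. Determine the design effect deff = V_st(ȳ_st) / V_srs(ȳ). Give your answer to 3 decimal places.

V̂(ȳ_st) = Σ W_h² (1 − n_h/N_h) s_h²/n_h, with W_h = N_h/N and N = 1550:
  stratum XS: (60/1550)²·(1 − 6/60)·36.7²/6 = 0.302735
  stratum S: (560/1550)²·(1 − 26/560)·28.7²/26 = 3.94327
  stratum M: (450/1550)²·(1 − 69/450)·194.9²/69 = 39.287
  stratum L: (480/1550)²·(1 − 120/480)·565.8²/120 = 191.878
V_st = 235.411
V_srs = (1 − 221/1550)·233260.4/221 = 904.986
deff = V_st / V_srs = 235.411/904.986 = 0.2601

deff ≈ 0.260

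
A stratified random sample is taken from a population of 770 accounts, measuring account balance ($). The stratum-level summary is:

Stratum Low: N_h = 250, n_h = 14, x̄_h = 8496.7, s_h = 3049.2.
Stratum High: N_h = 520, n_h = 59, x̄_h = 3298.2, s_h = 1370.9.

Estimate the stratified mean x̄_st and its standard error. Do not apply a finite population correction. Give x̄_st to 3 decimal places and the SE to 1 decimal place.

x̄_st = Σ W_h x̄_h = (250·8496.7 + 520·3298.2)/770 = 4986.02468
V̂(x̄_st) = Σ W_h² s_h²/n_h, with W_h = N_h/N and N = 770:
  stratum Low: (250/770)²·3049.2²/14 = 70007.1
  stratum High: (520/770)²·1370.9²/59 = 14527.3
V̂(x̄_st) = 84534.4
SE(x̄_st) = √84534.4 = 290.748

x̄_st ≈ 4986.025, SE ≈ 290.7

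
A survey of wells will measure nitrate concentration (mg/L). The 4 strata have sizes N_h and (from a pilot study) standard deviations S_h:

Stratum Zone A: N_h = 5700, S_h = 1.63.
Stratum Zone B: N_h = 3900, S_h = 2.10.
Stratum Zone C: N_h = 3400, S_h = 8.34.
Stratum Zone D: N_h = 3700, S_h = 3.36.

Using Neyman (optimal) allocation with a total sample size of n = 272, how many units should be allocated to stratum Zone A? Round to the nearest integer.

Neyman allocation: n_h = n · N_h S_h / Σ N_i S_i, with n = 272.
  stratum Zone A: N_h·S_h = 5700·1.63 = 9291.00
  stratum Zone B: N_h·S_h = 3900·2.10 = 8190.00
  stratum Zone C: N_h·S_h = 3400·8.34 = 28356.00
  stratum Zone D: N_h·S_h = 3700·3.36 = 12432.00
Σ N_h S_h = 58269.00
n for stratum Zone A = 272·9291.00/58269.00 = 43.370 → 43

43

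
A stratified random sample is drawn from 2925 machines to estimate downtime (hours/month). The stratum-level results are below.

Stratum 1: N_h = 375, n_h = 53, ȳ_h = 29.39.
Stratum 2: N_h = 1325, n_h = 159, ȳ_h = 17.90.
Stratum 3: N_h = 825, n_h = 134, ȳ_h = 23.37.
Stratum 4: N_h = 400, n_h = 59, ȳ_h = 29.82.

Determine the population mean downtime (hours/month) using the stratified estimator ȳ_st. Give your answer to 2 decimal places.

N = Σ N_h = 2925. Stratum weights W_h = N_h/N.
ȳ_st = (375·29.39 + 1325·17.90 + 825·23.37 + 400·29.82) / 2925 = 22.5460

ȳ_st ≈ 22.55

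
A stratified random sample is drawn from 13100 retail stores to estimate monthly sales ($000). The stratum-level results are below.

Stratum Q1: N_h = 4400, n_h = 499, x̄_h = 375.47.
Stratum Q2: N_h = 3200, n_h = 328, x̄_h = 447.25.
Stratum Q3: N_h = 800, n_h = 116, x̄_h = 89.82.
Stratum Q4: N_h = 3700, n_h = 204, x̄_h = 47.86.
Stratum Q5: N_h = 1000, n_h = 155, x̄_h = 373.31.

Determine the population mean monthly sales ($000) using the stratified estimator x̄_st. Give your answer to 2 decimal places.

x̄_st ≈ 282.86

N = Σ N_h = 13100. Stratum weights W_h = N_h/N.
x̄_st = (4400·375.47 + 3200·447.25 + 800·89.82 + 3700·47.86 + 1000·373.31) / 13100 = 282.8638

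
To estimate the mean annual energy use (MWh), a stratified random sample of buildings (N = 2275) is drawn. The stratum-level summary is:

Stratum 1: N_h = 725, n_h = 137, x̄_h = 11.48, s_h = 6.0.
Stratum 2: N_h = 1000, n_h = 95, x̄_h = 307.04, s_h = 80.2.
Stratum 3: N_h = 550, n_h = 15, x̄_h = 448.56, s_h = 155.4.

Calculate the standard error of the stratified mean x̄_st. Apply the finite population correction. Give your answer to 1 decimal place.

SE(x̄_st) ≈ 10.2

V̂(x̄_st) = Σ W_h² (1 − n_h/N_h) s_h²/n_h, with W_h = N_h/N and N = 2275:
  stratum 1: (725/2275)²·(1 − 137/725)·6.0²/137 = 0.0216438
  stratum 2: (1000/2275)²·(1 − 95/1000)·80.2²/95 = 11.8389
  stratum 3: (550/2275)²·(1 − 15/550)·155.4²/15 = 91.5302
V̂(x̄_st) = 103.391
SE(x̄_st) = √103.391 = 10.1681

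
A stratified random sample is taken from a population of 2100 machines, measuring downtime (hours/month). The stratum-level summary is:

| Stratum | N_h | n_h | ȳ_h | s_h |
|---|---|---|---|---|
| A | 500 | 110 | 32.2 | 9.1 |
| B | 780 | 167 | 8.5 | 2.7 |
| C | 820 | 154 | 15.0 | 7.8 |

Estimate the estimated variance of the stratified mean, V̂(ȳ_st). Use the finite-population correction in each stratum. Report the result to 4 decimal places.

V̂(ȳ_st) ≈ 0.0869

V̂(ȳ_st) = Σ W_h² (1 − n_h/N_h) s_h²/n_h, with W_h = N_h/N and N = 2100:
  stratum A: (500/2100)²·(1 − 110/500)·9.1²/110 = 0.0332879
  stratum B: (780/2100)²·(1 − 167/780)·2.7²/167 = 0.0047329
  stratum C: (820/2100)²·(1 − 154/820)·7.8²/154 = 0.0489236
V̂(ȳ_st) = 0.0869443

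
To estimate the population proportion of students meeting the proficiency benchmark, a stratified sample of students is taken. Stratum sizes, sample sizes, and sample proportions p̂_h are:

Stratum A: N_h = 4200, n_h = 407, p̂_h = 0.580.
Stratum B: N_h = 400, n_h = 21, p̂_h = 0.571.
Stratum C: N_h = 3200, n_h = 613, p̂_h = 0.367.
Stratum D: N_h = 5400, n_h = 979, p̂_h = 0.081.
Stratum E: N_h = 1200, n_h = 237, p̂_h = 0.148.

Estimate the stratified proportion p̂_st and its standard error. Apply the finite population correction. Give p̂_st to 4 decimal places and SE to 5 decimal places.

N = 14400; stratum weights W_h = N_h/N.
p̂_st = Σ W_h p̂_h = (4200·0.580 + 400·0.571 + 3200·0.367 + 5400·0.081 + 1200·0.148)/14400 = 0.30929
V̂(p̂_st) = Σ W_h² (1 − n_h/N_h) p̂_h(1−p̂_h)/(n_h−1):
  stratum A: (4200/14400)²·(1 − 407/4200)·0.580·0.420/406 = 4.60955e-05
  stratum B: (400/14400)²·(1 − 21/400)·0.571·0.429/20 = 8.95442e-06
  stratum C: (3200/14400)²·(1 − 613/3200)·0.367·0.633/612 = 1.51544e-05
  stratum D: (5400/14400)²·(1 − 979/5400)·0.081·0.919/978 = 8.76296e-06
  stratum E: (1200/14400)²·(1 − 237/1200)·0.148·0.852/236 = 2.97764e-06
V̂(p̂_st) = 8.19449e-05; SE = √V̂ = 0.00905234

p̂_st ≈ 0.3093, SE ≈ 0.00905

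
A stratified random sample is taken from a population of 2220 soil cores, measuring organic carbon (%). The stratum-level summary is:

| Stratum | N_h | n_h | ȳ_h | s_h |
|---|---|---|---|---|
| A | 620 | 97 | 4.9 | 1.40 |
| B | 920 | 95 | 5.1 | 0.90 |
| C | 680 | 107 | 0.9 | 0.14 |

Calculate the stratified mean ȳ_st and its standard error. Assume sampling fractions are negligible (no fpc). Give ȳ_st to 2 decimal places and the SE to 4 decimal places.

ȳ_st = Σ W_h ȳ_h = (620·4.9 + 920·5.1 + 680·0.9)/2220 = 3.75766
V̂(ȳ_st) = Σ W_h² s_h²/n_h, with W_h = N_h/N and N = 2220:
  stratum A: (620/2220)²·1.40²/97 = 0.00157602
  stratum B: (920/2220)²·0.90²/95 = 0.0014643
  stratum C: (680/2220)²·0.14²/107 = 1.71864e-05
V̂(ȳ_st) = 0.00305751
SE(ȳ_st) = √0.00305751 = 0.0552948

ȳ_st ≈ 3.76, SE ≈ 0.0553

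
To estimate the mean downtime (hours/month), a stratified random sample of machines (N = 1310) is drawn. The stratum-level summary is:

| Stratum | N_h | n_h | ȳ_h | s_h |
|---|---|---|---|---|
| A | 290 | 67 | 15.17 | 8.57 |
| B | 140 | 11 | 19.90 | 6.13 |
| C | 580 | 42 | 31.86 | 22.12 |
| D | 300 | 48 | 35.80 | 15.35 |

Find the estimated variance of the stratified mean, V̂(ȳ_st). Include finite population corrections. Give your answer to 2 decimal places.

V̂(ȳ_st) ≈ 2.41

V̂(ȳ_st) = Σ W_h² (1 − n_h/N_h) s_h²/n_h, with W_h = N_h/N and N = 1310:
  stratum A: (290/1310)²·(1 − 67/290)·8.57²/67 = 0.0413092
  stratum B: (140/1310)²·(1 − 11/140)·6.13²/11 = 0.0359504
  stratum C: (580/1310)²·(1 − 42/580)·22.12²/42 = 2.11831
  stratum D: (300/1310)²·(1 − 48/300)·15.35²/48 = 0.216249
V̂(ȳ_st) = 2.41181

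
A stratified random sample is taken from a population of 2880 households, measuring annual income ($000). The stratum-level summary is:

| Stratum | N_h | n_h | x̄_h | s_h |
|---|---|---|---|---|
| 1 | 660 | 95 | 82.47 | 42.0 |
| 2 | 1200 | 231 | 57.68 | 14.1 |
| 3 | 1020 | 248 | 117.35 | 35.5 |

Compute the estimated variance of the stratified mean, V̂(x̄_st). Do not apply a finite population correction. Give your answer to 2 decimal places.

V̂(x̄_st) ≈ 1.76

V̂(x̄_st) = Σ W_h² s_h²/n_h, with W_h = N_h/N and N = 2880:
  stratum 1: (660/2880)²·42.0²/95 = 0.975164
  stratum 2: (1200/2880)²·14.1²/231 = 0.149418
  stratum 3: (1020/2880)²·35.5²/248 = 0.637412
V̂(x̄_st) = 1.76199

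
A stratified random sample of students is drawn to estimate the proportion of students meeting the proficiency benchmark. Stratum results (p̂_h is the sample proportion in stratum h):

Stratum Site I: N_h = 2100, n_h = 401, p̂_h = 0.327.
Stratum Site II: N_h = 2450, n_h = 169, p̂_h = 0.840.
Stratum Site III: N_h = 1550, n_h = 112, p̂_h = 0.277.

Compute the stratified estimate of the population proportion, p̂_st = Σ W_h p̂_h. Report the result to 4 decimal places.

N = 6100; stratum weights W_h = N_h/N.
p̂_st = Σ W_h p̂_h = (2100·0.327 + 2450·0.840 + 1550·0.277)/6100 = 0.52034

p̂_st ≈ 0.5203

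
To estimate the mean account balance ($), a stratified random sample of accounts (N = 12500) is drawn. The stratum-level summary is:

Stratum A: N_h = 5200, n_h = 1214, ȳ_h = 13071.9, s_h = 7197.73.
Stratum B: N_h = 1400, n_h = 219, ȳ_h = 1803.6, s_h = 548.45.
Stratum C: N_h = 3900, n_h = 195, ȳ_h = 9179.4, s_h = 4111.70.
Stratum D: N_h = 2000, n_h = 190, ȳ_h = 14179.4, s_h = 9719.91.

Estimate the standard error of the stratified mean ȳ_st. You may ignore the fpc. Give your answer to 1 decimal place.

V̂(ȳ_st) = Σ W_h² s_h²/n_h, with W_h = N_h/N and N = 12500:
  stratum A: (5200/12500)²·7197.73²/1214 = 7385.15
  stratum B: (1400/12500)²·548.45²/219 = 17.2292
  stratum C: (3900/12500)²·4111.70²/195 = 8439.51
  stratum D: (2000/12500)²·9719.91²/190 = 12729.5
V̂(ȳ_st) = 28571.4
SE(ȳ_st) = √28571.4 = 169.031

SE(ȳ_st) ≈ 169.0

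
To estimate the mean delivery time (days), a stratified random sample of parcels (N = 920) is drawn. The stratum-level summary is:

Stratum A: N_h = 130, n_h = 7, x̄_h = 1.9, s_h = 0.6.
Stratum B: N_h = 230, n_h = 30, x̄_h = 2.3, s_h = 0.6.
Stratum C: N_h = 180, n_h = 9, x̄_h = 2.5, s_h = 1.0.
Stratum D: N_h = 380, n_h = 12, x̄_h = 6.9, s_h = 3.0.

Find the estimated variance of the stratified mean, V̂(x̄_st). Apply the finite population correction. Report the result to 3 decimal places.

V̂(x̄_st) ≈ 0.130

V̂(x̄_st) = Σ W_h² (1 − n_h/N_h) s_h²/n_h, with W_h = N_h/N and N = 920:
  stratum A: (130/920)²·(1 − 7/130)·0.6²/7 = 0.000971577
  stratum B: (230/920)²·(1 − 30/230)·0.6²/30 = 0.000652174
  stratum C: (180/920)²·(1 − 9/180)·1.0²/9 = 0.00404064
  stratum D: (380/920)²·(1 − 12/380)·3.0²/12 = 0.123913
V̂(x̄_st) = 0.129577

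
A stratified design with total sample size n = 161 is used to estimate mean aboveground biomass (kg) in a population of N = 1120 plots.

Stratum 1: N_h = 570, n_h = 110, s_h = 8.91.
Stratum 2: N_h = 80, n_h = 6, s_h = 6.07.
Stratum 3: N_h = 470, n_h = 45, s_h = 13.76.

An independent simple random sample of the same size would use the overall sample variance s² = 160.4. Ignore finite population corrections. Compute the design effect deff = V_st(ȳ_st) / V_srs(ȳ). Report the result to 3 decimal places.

deff ≈ 0.963

V̂(ȳ_st) = Σ W_h² s_h²/n_h, with W_h = N_h/N and N = 1120:
  stratum 1: (570/1120)²·8.91²/110 = 0.186929
  stratum 2: (80/1120)²·6.07²/6 = 0.0313307
  stratum 3: (470/1120)²·13.76²/45 = 0.740942
V_st = 0.959201
V_srs = s²/n = 160.4/161 = 0.996273
deff = V_st / V_srs = 0.959201/0.996273 = 0.9628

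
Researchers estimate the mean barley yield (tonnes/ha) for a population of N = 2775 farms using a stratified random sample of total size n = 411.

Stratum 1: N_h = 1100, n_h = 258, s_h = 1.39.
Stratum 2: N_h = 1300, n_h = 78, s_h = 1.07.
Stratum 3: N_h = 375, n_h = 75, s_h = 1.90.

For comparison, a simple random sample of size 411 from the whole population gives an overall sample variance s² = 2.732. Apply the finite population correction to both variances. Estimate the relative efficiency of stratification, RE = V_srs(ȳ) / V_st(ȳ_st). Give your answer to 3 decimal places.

V̂(ȳ_st) = Σ W_h² (1 − n_h/N_h) s_h²/n_h, with W_h = N_h/N and N = 2775:
  stratum 1: (1100/2775)²·(1 − 258/1100)·1.39²/258 = 0.000900718
  stratum 2: (1300/2775)²·(1 − 78/1300)·1.07²/78 = 0.00302804
  stratum 3: (375/2775)²·(1 − 75/375)·1.90²/75 = 0.00070319
V_st = 0.00463195
V_srs = (1 − 411/2775)·2.732/411 = 0.0056627
Relative efficiency = V_srs / V_st = 0.0056627/0.00463195 = 1.2225

RE ≈ 1.223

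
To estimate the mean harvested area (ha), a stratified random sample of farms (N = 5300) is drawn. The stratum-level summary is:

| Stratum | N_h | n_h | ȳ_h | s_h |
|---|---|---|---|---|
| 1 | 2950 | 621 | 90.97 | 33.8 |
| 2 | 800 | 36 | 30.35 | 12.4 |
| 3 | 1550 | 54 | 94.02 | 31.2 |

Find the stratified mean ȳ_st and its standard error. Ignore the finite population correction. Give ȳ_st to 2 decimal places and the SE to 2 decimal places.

ȳ_st = Σ W_h ȳ_h = (2950·90.97 + 800·30.35 + 1550·94.02)/5300 = 82.71179
V̂(ȳ_st) = Σ W_h² s_h²/n_h, with W_h = N_h/N and N = 5300:
  stratum 1: (2950/5300)²·33.8²/621 = 0.569947
  stratum 2: (800/5300)²·12.4²/36 = 0.0973126
  stratum 3: (1550/5300)²·31.2²/54 = 1.5418
V̂(ȳ_st) = 2.20906
SE(ȳ_st) = √2.20906 = 1.48629

ȳ_st ≈ 82.71, SE ≈ 1.49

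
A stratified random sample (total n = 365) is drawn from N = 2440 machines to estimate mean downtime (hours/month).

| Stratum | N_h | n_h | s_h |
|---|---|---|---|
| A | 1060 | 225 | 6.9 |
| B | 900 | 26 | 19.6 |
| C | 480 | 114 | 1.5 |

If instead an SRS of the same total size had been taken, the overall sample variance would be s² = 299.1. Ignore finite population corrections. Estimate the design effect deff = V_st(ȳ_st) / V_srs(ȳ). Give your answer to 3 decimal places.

deff ≈ 2.503

V̂(ȳ_st) = Σ W_h² s_h²/n_h, with W_h = N_h/N and N = 2440:
  stratum A: (1060/2440)²·6.9²/225 = 0.0399345
  stratum B: (900/2440)²·19.6²/26 = 2.01022
  stratum C: (480/2440)²·1.5²/114 = 0.000763801
V_st = 2.05092
V_srs = s²/n = 299.1/365 = 0.819452
deff = V_st / V_srs = 2.05092/0.819452 = 2.5028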